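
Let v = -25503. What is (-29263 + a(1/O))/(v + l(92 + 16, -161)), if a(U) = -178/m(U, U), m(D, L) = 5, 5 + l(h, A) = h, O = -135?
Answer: 146493/127000 ≈ 1.1535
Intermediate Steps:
l(h, A) = -5 + h
a(U) = -178/5
(-29263 + a(1/O))/(v + l(92 + 16, -161)) = (-29263 - 178/5)/(-25503 + (-5 + (92 + 16))) = -146493/(5*(-25503 + (-5 + 108))) = -146493/(5*(-25503 + 103)) = -146493/5/(-25400) = -146493/5*(-1/25400) = 146493/127000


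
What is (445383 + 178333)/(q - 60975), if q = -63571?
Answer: -311858/62273 ≈ -5.0079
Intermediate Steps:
(445383 + 178333)/(q - 60975) = (445383 + 178333)/(-63571 - 60975) = 623716/(-124546) = 623716*(-1/124546) = -311858/62273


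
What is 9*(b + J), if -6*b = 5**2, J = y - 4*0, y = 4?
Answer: -3/2 ≈ -1.5000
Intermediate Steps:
J = 4 (J = 4 - 4*0 = 4 + 0 = 4)
b = -25/6 (b = -1/6*5**2 = -1/6*25 = -25/6 ≈ -4.1667)
9*(b + J) = 9*(-25/6 + 4) = 9*(-1/6) = -3/2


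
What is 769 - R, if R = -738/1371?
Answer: 351679/457 ≈ 769.54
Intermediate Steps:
R = -246/457 (R = -738*1/1371 = -246/457 ≈ -0.53829)
769 - R = 769 - 1*(-246/457) = 769 + 246/457 = 351679/457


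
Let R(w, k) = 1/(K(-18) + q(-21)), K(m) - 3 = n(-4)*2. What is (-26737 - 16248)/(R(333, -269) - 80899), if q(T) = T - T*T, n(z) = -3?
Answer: 19988025/37618036 ≈ 0.53134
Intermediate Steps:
q(T) = T - T**2
K(m) = -3 (K(m) = 3 - 3*2 = 3 - 6 = -3)
R(w, k) = -1/465 (R(w, k) = 1/(-3 - 21*(1 - 1*(-21))) = 1/(-3 - 21*(1 + 21)) = 1/(-3 - 21*22) = 1/(-3 - 462) = 1/(-465) = -1/465)
(-26737 - 16248)/(R(333, -269) - 80899) = (-26737 - 16248)/(-1/465 - 80899) = -42985/(-37618036/465) = -42985*(-465/37618036) = 19988025/37618036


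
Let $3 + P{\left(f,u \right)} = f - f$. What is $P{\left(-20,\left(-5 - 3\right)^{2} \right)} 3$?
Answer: $-9$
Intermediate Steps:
$P{\left(f,u \right)} = -3$ ($P{\left(f,u \right)} = -3 + \left(f - f\right) = -3 + 0 = -3$)
$P{\left(-20,\left(-5 - 3\right)^{2} \right)} 3 = \left(-3\right) 3 = -9$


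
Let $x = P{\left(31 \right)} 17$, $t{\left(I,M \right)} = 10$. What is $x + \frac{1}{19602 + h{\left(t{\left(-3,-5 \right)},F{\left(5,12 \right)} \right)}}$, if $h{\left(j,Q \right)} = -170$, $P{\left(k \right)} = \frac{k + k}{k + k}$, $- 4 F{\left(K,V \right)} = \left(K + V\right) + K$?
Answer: $\frac{330345}{19432} \approx 17.0$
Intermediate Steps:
$F{\left(K,V \right)} = - \frac{K}{2} - \frac{V}{4}$ ($F{\left(K,V \right)} = - \frac{\left(K + V\right) + K}{4} = - \frac{V + 2 K}{4} = - \frac{K}{2} - \frac{V}{4}$)
$P{\left(k \right)} = 1$ ($P{\left(k \right)} = \frac{2 k}{2 k} = 2 k \frac{1}{2 k} = 1$)
$x = 17$ ($x = 1 \cdot 17 = 17$)
$x + \frac{1}{19602 + h{\left(t{\left(-3,-5 \right)},F{\left(5,12 \right)} \right)}} = 17 + \frac{1}{19602 - 170} = 17 + \frac{1}{19432} = \frac{330345}{19432}$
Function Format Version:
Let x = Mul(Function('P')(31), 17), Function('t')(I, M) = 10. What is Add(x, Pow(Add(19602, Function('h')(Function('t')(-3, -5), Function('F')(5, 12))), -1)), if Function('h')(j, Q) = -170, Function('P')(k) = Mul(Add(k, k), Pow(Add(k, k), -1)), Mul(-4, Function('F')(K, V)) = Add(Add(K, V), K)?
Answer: Rational(330345, 19432) ≈ 17.000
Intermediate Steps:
Function('F')(K, V) = Add(Mul(Rational(-1, 2), K), Mul(Rational(-1, 4), V)) (Function('F')(K, V) = Mul(Rational(-1, 4), Add(Add(K, V), K)) = Mul(Rational(-1, 4), Add(V, Mul(2, K))) = Add(Mul(Rational(-1, 2), K), Mul(Rational(-1, 4), V)))
Function('P')(k) = 1 (Function('P')(k) = Mul(Mul(2, k), Pow(Mul(2, k), -1)) = Mul(Mul(2, k), Mul(Rational(1, 2), Pow(k, -1))) = 1)
x = 17 (x = Mul(1, 17) = 17)
Add(x, Pow(Add(19602, Function('h')(Function('t')(-3, -5), Function('F')(5, 12))), -1)) = Add(17, Pow(Add(19602, -170), -1)) = Add(17, Pow(19432, -1)) = Add(17, Rational(1, 19432)) = Rational(330345, 19432)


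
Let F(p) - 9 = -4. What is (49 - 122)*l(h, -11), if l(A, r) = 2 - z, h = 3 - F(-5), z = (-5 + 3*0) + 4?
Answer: -219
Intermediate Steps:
F(p) = 5 (F(p) = 9 - 4 = 5)
z = -1 (z = (-5 + 0) + 4 = -5 + 4 = -1)
h = -2 (h = 3 - 1*5 = 3 - 5 = -2)
l(A, r) = 3 (l(A, r) = 2 - 1*(-1) = 2 + 1 = 3)
(49 - 122)*l(h, -11) = (49 - 122)*3 = -73*3 = -219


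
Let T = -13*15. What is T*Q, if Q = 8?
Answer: -1560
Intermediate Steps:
T = -195
T*Q = -195*8 = -1560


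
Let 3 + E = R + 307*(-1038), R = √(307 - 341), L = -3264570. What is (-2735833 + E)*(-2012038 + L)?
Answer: 16117409689216 - 5276608*I*√34 ≈ 1.6117e+13 - 3.0768e+7*I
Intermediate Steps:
R = I*√34 (R = √(-34) = I*√34 ≈ 5.8309*I)
E = -318669 + I*√34 (E = -3 + (I*√34 + 307*(-1038)) = -3 + (I*√34 - 318666) = -3 + (-318666 + I*√34) = -318669 + I*√34 ≈ -3.1867e+5 + 5.831*I)
(-2735833 + E)*(-2012038 + L) = (-2735833 + (-318669 + I*√34))*(-2012038 - 3264570) = (-3054502 + I*√34)*(-5276608) = 16117409689216 - 5276608*I*√34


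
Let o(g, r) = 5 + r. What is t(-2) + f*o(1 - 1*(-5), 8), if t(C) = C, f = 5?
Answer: 63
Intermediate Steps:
t(-2) + f*o(1 - 1*(-5), 8) = -2 + 5*(5 + 8) = -2 + 5*13 = -2 + 65 = 63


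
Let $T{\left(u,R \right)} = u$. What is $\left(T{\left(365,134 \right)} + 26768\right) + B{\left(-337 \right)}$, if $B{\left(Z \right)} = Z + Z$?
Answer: $26459$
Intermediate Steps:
$B{\left(Z \right)} = 2 Z$
$\left(T{\left(365,134 \right)} + 26768\right) + B{\left(-337 \right)} = \left(365 + 26768\right) + 2 \left(-337\right) = 27133 - 674 = 26459$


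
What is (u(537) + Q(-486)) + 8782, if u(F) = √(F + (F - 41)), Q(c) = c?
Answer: 8296 + √1033 ≈ 8328.1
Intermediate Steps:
u(F) = √(-41 + 2*F) (u(F) = √(F + (-41 + F)) = √(-41 + 2*F))
(u(537) + Q(-486)) + 8782 = (√(-41 + 2*537) - 486) + 8782 = (√(-41 + 1074) - 486) + 8782 = (√1033 - 486) + 8782 = (-486 + √1033) + 8782 = 8296 + √1033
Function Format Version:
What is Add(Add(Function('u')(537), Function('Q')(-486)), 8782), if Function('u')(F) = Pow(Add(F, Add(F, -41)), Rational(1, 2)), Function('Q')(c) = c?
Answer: Add(8296, Pow(1033, Rational(1, 2))) ≈ 8328.1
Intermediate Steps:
Function('u')(F) = Pow(Add(-41, Mul(2, F)), Rational(1, 2)) (Function('u')(F) = Pow(Add(F, Add(-41, F)), Rational(1, 2)) = Pow(Add(-41, Mul(2, F)), Rational(1, 2)))
Add(Add(Function('u')(537), Function('Q')(-486)), 8782) = Add(Add(Pow(Add(-41, Mul(2, 537)), Rational(1, 2)), -486), 8782) = Add(Add(Pow(Add(-41, 1074), Rational(1, 2)), -486), 8782) = Add(Add(Pow(1033, Rational(1, 2)), -486), 8782) = Add(Add(-486, Pow(1033, Rational(1, 2))), 8782) = Add(8296, Pow(1033, Rational(1, 2)))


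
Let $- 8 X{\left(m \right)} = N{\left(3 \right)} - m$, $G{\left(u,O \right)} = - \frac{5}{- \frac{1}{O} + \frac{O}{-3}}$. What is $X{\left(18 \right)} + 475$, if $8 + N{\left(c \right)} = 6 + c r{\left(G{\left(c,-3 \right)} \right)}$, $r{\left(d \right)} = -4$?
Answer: $479$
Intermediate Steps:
$G{\left(u,O \right)} = - \frac{5}{- \frac{1}{O} - \frac{O}{3}}$ ($G{\left(u,O \right)} = - \frac{5}{- \frac{1}{O} + O \left(- \frac{1}{3}\right)} = - \frac{5}{- \frac{1}{O} - \frac{O}{3}}$)
$N{\left(c \right)} = -2 - 4 c$ ($N{\left(c \right)} = -8 + \left(6 + c \left(-4\right)\right) = -8 - \left(-6 + 4 c\right) = -2 - 4 c$)
$X{\left(m \right)} = \frac{7}{4} + \frac{m}{8}$ ($X{\left(m \right)} = - \frac{\left(-2 - 12\right) - m}{8} = - \frac{-14 - m}{8} = \frac{7}{4} + \frac{m}{8}$)
$X{\left(18 \right)} + 475 = \left(\frac{7}{4} + \frac{1}{8} \cdot 18\right) + 475 = \left(\frac{7}{4} + \frac{9}{4}\right) + 475 = 4 + 475 = 479$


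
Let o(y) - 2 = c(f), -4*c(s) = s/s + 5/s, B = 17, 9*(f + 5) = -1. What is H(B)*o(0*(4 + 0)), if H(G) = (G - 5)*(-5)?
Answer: -5505/46 ≈ -119.67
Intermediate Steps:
f = -46/9 (f = -5 + (⅑)*(-1) = -5 - ⅑ = -46/9 ≈ -5.1111)
c(s) = -¼ - 5/(4*s) (c(s) = -(s/s + 5/s)/4 = -(1 + 5/s)/4 = -¼ - 5/(4*s))
o(y) = 367/184 (o(y) = 2 + (-5 - 1*(-46/9))/(4*(-46/9)) = 2 + (¼)*(-9/46)*(-5 + 46/9) = 2 + (¼)*(-9/46)*(⅑) = 2 - 1/184 = 367/184)
H(G) = 25 - 5*G (H(G) = (-5 + G)*(-5) = 25 - 5*G)
H(B)*o(0*(4 + 0)) = (25 - 5*17)*(367/184) = (25 - 85)*(367/184) = -60*367/184 = -5505/46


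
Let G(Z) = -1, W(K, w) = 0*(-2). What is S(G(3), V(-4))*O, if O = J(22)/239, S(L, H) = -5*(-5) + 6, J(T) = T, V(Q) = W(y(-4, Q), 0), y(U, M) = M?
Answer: 682/239 ≈ 2.8536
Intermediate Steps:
W(K, w) = 0
V(Q) = 0
S(L, H) = 31 (S(L, H) = 25 + 6 = 31)
O = 22/239 ≈ 0.092050
S(G(3), V(-4))*O = 31*(22/239) = 682/239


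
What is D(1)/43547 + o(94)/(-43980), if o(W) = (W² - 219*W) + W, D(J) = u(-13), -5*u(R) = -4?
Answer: 126904754/478799265 ≈ 0.26505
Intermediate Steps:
u(R) = ⅘ (u(R) = -⅕*(-4) = ⅘)
D(J) = ⅘
o(W) = W² - 218*W
D(1)/43547 + o(94)/(-43980) = (⅘)/43547 + (94*(-218 + 94))/(-43980) = (⅘)*(1/43547) + (94*(-124))*(-1/43980) = 4/217735 - 11656*(-1/43980) = 4/217735 + 2914/10995 = 126904754/478799265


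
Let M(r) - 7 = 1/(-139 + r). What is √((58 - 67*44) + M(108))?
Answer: I*√2770594/31 ≈ 53.694*I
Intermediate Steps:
M(r) = 7 + 1/(-139 + r)
√((58 - 67*44) + M(108)) = √((58 - 67*44) + (-972 + 7*108)/(-139 + 108)) = √((58 - 2948) + (-972 + 756)/(-31)) = √(-2890 - 1/31*(-216)) = √(-2890 + 216/31) = √(-89374/31) = I*√2770594/31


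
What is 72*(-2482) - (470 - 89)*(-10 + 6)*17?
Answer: -152796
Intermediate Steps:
72*(-2482) - (470 - 89)*(-10 + 6)*17 = -178704 - 381*(-4*17) = -178704 - 381*(-68) = -178704 - 1*(-25908) = -178704 + 25908 = -152796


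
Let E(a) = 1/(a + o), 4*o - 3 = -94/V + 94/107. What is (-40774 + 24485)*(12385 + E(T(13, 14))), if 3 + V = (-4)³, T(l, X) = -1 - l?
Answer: -10478875912843/51943 ≈ -2.0174e+8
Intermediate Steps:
V = -67 (V = -3 + (-4)³ = -3 - 64 = -67)
o = 37863/28676 (o = ¾ + (-94/(-67) + 94/107)/4 = ¾ + (-94*(-1/67) + 94*(1/107))/4 = ¾ + (94/67 + 94/107)/4 = ¾ + (¼)*(16356/7169) = ¾ + 4089/7169 = 37863/28676 ≈ 1.3204)
E(a) = 1/(37863/28676 + a) (E(a) = 1/(a + 37863/28676) = 1/(37863/28676 + a))
(-40774 + 24485)*(12385 + E(T(13, 14))) = (-40774 + 24485)*(12385 + 28676/(37863 + 28676*(-1 - 1*13))) = -16289*(12385 + 28676/(37863 + 28676*(-1 - 13))) = -16289*(12385 + 28676/(37863 + 28676*(-14))) = -16289*(12385 + 28676/(37863 - 401464)) = -16289*(12385 + 28676/(-363601)) = -16289*(12385 + 28676*(-1/363601)) = -16289*(12385 - 28676/363601) = -16289*4503169709/363601 = -10478875912843/51943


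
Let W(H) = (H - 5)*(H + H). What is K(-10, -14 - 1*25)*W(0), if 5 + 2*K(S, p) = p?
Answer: 0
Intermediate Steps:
W(H) = 2*H*(-5 + H) (W(H) = (-5 + H)*(2*H) = 2*H*(-5 + H))
K(S, p) = -5/2 + p/2
K(-10, -14 - 1*25)*W(0) = (-5/2 + (-14 - 1*25)/2)*(2*0*(-5 + 0)) = (-5/2 + (-14 - 25)/2)*(2*0*(-5)) = (-5/2 + (½)*(-39))*0 = (-5/2 - 39/2)*0 = -22*0 = 0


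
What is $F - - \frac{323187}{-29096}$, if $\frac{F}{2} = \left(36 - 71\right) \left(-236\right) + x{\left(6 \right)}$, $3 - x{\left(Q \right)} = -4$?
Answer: $\frac{480750077}{29096} \approx 16523.0$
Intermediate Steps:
$x{\left(Q \right)} = 7$ ($x{\left(Q \right)} = 3 - -4 = 3 + 4 = 7$)
$F = 16534$ ($F = 2 \left(\left(36 - 71\right) \left(-236\right) + 7\right) = 2 \left(\left(-35\right) \left(-236\right) + 7\right) = 2 \left(8260 + 7\right) = 2 \cdot 8267 = 16534$)
$F - - \frac{323187}{-29096} = 16534 - - \frac{323187}{-29096} = 16534 - \left(-323187\right) \left(- \frac{1}{29096}\right) = 16534 - \frac{323187}{29096} = \frac{480750077}{29096}$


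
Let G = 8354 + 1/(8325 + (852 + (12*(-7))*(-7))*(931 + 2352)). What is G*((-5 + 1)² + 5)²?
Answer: 1938599207419/526205 ≈ 3.6841e+6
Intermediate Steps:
G = 39563249131/4735845 (G = 8354 + 1/(8325 + (852 - 84*(-7))*3283) = 8354 + 1/(8325 + (852 + 588)*3283) = 8354 + 1/(8325 + 1440*3283) = 8354 + 1/(8325 + 4727520) = 8354 + 1/4735845 = 39563249131/4735845 ≈ 8354.0)
G*((-5 + 1)² + 5)² = 39563249131*((-5 + 1)² + 5)²/4735845 = 39563249131*((-4)² + 5)²/4735845 = 39563249131*(16 + 5)²/4735845 = (39563249131/4735845)*21² = (39563249131/4735845)*441 = 1938599207419/526205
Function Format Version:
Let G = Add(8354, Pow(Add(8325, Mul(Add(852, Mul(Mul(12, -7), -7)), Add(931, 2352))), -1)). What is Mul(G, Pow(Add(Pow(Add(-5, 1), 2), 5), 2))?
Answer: Rational(1938599207419, 526205) ≈ 3.6841e+6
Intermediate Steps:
G = Rational(39563249131, 4735845) (G = Add(8354, Pow(Add(8325, Mul(Add(852, Mul(-84, -7)), 3283)), -1)) = Add(8354, Pow(Add(8325, Mul(Add(852, 588), 3283)), -1)) = Add(8354, Pow(Add(8325, Mul(1440, 3283)), -1)) = Add(8354, Pow(Add(8325, 4727520), -1)) = Add(8354, Pow(4735845, -1)) = Add(8354, Rational(1, 4735845)) = Rational(39563249131, 4735845) ≈ 8354.0)
Mul(G, Pow(Add(Pow(Add(-5, 1), 2), 5), 2)) = Mul(Rational(39563249131, 4735845), Pow(Add(Pow(Add(-5, 1), 2), 5), 2)) = Mul(Rational(39563249131, 4735845), Pow(Add(Pow(-4, 2), 5), 2)) = Mul(Rational(39563249131, 4735845), Pow(Add(16, 5), 2)) = Mul(Rational(39563249131, 4735845), Pow(21, 2)) = Mul(Rational(39563249131, 4735845), 441) = Rational(1938599207419, 526205)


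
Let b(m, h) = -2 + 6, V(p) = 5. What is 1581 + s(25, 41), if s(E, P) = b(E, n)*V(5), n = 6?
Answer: 1601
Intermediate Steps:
b(m, h) = 4
s(E, P) = 20 (s(E, P) = 4*5 = 20)
1581 + s(25, 41) = 1581 + 20 = 1601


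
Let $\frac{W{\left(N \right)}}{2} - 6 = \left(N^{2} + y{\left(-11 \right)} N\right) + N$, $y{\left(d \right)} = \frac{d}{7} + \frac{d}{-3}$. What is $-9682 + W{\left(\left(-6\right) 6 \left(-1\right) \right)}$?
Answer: $- \frac{47986}{7} \approx -6855.1$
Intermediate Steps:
$y{\left(d \right)} = - \frac{4 d}{21}$ ($y{\left(d \right)} = d \frac{1}{7} + d \left(- \frac{1}{3}\right) = \frac{d}{7} - \frac{d}{3} = - \frac{4 d}{21}$)
$W{\left(N \right)} = 12 + 2 N^{2} + \frac{130 N}{21}$ ($W{\left(N \right)} = 12 + 2 \left(\left(N^{2} + \left(- \frac{4}{21}\right) \left(-11\right) N\right) + N\right) = 12 + 2 \left(\left(N^{2} + \frac{44 N}{21}\right) + N\right) = 12 + 2 \left(N^{2} + \frac{65 N}{21}\right) = 12 + \left(2 N^{2} + \frac{130 N}{21}\right) = 12 + 2 N^{2} + \frac{130 N}{21}$)
$-9682 + W{\left(\left(-6\right) 6 \left(-1\right) \right)} = -9682 + \left(12 + 2 \left(\left(-6\right) 6 \left(-1\right)\right)^{2} + \frac{130 \left(-6\right) 6 \left(-1\right)}{21}\right) = -9682 + \left(12 + 2 \left(\left(-36\right) \left(-1\right)\right)^{2} + \frac{130 \left(\left(-36\right) \left(-1\right)\right)}{21}\right) = -9682 + \left(12 + 2 \cdot 36^{2} + \frac{130}{21} \cdot 36\right) = -9682 + \left(12 + 2 \cdot 1296 + \frac{1560}{7}\right) = -9682 + \left(12 + 2592 + \frac{1560}{7}\right) = -9682 + \frac{19788}{7} = - \frac{47986}{7}$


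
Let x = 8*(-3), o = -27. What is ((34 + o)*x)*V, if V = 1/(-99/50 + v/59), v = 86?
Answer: 495600/1541 ≈ 321.61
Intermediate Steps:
x = -24
V = -2950/1541 (V = 1/(-99/50 + 86/59) = 1/(-1541/2950) = -2950/1541 ≈ -1.9143)
((34 + o)*x)*V = ((34 - 27)*(-24))*(-2950/1541) = (7*(-24))*(-2950/1541) = -168*(-2950/1541) = 495600/1541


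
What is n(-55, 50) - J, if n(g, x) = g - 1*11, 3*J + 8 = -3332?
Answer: 3142/3 ≈ 1047.3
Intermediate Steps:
J = -3340/3 (J = -8/3 + (1/3)*(-3332) = -8/3 - 3332/3 = -3340/3 ≈ -1113.3)
n(g, x) = -11 + g (n(g, x) = g - 11 = -11 + g)
n(-55, 50) - J = (-11 - 55) - 1*(-3340/3) = -66 + 3340/3 = 3142/3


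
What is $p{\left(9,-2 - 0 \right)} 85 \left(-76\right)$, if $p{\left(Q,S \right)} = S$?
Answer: $12920$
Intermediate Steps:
$p{\left(9,-2 - 0 \right)} 85 \left(-76\right) = \left(-2 - 0\right) 85 \left(-76\right) = \left(-2 + 0\right) 85 \left(-76\right) = \left(-2\right) 85 \left(-76\right) = \left(-170\right) \left(-76\right) = 12920$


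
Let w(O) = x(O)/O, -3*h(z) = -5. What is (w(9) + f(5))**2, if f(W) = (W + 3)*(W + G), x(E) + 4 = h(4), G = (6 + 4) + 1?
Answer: 11895601/729 ≈ 16318.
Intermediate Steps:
h(z) = 5/3 (h(z) = -1/3*(-5) = 5/3)
G = 11 (G = 10 + 1 = 11)
x(E) = -7/3 (x(E) = -4 + 5/3 = -7/3)
f(W) = (3 + W)*(11 + W) (f(W) = (W + 3)*(W + 11) = (3 + W)*(11 + W))
w(O) = -7/(3*O)
(w(9) + f(5))**2 = (-7/3/9 + (33 + 5**2 + 14*5))**2 = (-7/3*1/9 + (33 + 25 + 70))**2 = (-7/27 + 128)**2 = (3449/27)**2 = 11895601/729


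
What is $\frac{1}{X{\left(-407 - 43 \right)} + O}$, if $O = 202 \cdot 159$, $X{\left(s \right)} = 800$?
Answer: $\frac{1}{32918} \approx 3.0379 \cdot 10^{-5}$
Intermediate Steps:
$O = 32118$
$\frac{1}{X{\left(-407 - 43 \right)} + O} = \frac{1}{800 + 32118} = \frac{1}{32918}$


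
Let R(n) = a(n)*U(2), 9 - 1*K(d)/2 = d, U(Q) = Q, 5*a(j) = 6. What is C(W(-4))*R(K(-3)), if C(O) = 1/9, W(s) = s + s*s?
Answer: 4/15 ≈ 0.26667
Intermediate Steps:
a(j) = 6/5 (a(j) = (⅕)*6 = 6/5)
W(s) = s + s²
C(O) = ⅑
K(d) = 18 - 2*d
R(n) = 12/5 (R(n) = (6/5)*2 = 12/5)
C(W(-4))*R(K(-3)) = (⅑)*(12/5) = 4/15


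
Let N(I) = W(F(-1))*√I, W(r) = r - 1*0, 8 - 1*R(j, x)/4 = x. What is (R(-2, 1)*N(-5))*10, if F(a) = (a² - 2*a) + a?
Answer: 560*I*√5 ≈ 1252.2*I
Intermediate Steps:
R(j, x) = 32 - 4*x
F(a) = a² - a
W(r) = r (W(r) = r + 0 = r)
N(I) = 2*√I (N(I) = (-(-1 - 1))*√I = (-1*(-2))*√I = 2*√I)
(R(-2, 1)*N(-5))*10 = ((32 - 4*1)*(2*√(-5)))*10 = ((32 - 4)*(2*(I*√5)))*10 = (28*(2*I*√5))*10 = (56*I*√5)*10 = 560*I*√5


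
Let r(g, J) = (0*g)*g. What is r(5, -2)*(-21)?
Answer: 0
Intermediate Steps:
r(g, J) = 0 (r(g, J) = 0*g = 0)
r(5, -2)*(-21) = 0*(-21) = 0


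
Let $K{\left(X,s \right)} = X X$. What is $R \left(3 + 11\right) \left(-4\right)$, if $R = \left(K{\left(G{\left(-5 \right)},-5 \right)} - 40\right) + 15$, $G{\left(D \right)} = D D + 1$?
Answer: $-36456$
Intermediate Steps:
$G{\left(D \right)} = 1 + D^{2}$ ($G{\left(D \right)} = D^{2} + 1 = 1 + D^{2}$)
$K{\left(X,s \right)} = X^{2}$
$R = 651$ ($R = \left(\left(1 + \left(-5\right)^{2}\right)^{2} - 40\right) + 15 = \left(\left(1 + 25\right)^{2} - 40\right) + 15 = \left(26^{2} - 40\right) + 15 = \left(676 - 40\right) + 15 = 636 + 15 = 651$)
$R \left(3 + 11\right) \left(-4\right) = 651 \left(3 + 11\right) \left(-4\right) = 651 \cdot 14 \left(-4\right) = 651 \left(-56\right) = -36456$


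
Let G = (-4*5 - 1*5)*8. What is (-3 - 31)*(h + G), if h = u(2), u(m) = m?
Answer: 6732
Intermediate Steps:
h = 2
G = -200 (G = (-20 - 5)*8 = -25*8 = -200)
(-3 - 31)*(h + G) = (-3 - 31)*(2 - 200) = -34*(-198) = 6732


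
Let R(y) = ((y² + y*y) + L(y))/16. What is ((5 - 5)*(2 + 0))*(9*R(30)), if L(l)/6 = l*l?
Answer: 0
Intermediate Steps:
L(l) = 6*l² (L(l) = 6*(l*l) = 6*l²)
R(y) = y²/2 (R(y) = ((y² + y*y) + 6*y²)/16 = ((y² + y²) + 6*y²)*(1/16) = (2*y² + 6*y²)*(1/16) = (8*y²)*(1/16) = y²/2)
((5 - 5)*(2 + 0))*(9*R(30)) = ((5 - 5)*(2 + 0))*(9*((½)*30²)) = (0*2)*(9*((½)*900)) = 0*(9*450) = 0*4050 = 0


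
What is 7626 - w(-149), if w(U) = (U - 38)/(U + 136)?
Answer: 98951/13 ≈ 7611.6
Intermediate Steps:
w(U) = (-38 + U)/(136 + U)
7626 - w(-149) = 7626 - (-38 - 149)/(136 - 149) = 7626 - (-187)/(-13) = 7626 - (-1)*(-187)/13 = 7626 - 1*187/13 = 7626 - 187/13 = 98951/13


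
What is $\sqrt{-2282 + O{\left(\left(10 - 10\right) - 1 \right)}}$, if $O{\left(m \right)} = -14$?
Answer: $2 i \sqrt{574} \approx 47.917 i$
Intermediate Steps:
$\sqrt{-2282 + O{\left(\left(10 - 10\right) - 1 \right)}} = \sqrt{-2282 - 14} = \sqrt{-2296} = 2 i \sqrt{574}$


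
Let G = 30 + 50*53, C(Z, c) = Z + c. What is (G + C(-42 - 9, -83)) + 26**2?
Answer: 3222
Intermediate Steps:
G = 2680 (G = 30 + 2650 = 2680)
(G + C(-42 - 9, -83)) + 26**2 = (2680 + ((-42 - 9) - 83)) + 26**2 = (2680 + (-51 - 83)) + 676 = (2680 - 134) + 676 = 2546 + 676 = 3222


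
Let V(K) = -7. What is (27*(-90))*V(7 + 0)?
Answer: 17010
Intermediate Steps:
(27*(-90))*V(7 + 0) = (27*(-90))*(-7) = -2430*(-7) = 17010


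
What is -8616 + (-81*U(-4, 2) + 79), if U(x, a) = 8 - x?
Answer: -9509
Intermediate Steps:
-8616 + (-81*U(-4, 2) + 79) = -8616 + (-81*(8 - 1*(-4)) + 79) = -8616 + (-81*(8 + 4) + 79) = -8616 + (-81*12 + 79) = -8616 + (-972 + 79) = -8616 - 893 = -9509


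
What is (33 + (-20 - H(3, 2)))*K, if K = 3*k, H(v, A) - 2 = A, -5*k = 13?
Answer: -351/5 ≈ -70.200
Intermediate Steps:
k = -13/5 (k = -⅕*13 = -13/5 ≈ -2.6000)
H(v, A) = 2 + A
K = -39/5 (K = 3*(-13/5) = -39/5 ≈ -7.8000)
(33 + (-20 - H(3, 2)))*K = (33 + (-20 - (2 + 2)))*(-39/5) = (33 + (-20 - 1*4))*(-39/5) = (33 + (-20 - 4))*(-39/5) = (33 - 24)*(-39/5) = 9*(-39/5) = -351/5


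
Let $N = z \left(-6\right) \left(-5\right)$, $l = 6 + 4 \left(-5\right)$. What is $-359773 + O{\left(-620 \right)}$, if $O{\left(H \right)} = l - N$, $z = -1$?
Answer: $-359757$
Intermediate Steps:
$l = -14$ ($l = 6 - 20 = -14$)
$N = -30$ ($N = \left(-1\right) \left(-6\right) \left(-5\right) = 6 \left(-5\right) = -30$)
$O{\left(H \right)} = 16$ ($O{\left(H \right)} = -14 - -30 = -14 + 30 = 16$)
$-359773 + O{\left(-620 \right)} = -359773 + 16 = -359757$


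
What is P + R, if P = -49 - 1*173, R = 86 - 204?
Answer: -340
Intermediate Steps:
R = -118
P = -222 (P = -49 - 173 = -222)
P + R = -222 - 118 = -340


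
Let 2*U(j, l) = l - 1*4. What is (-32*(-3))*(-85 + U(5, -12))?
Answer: -8928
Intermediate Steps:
U(j, l) = -2 + l/2 (U(j, l) = (l - 1*4)/2 = (l - 4)/2 = (-4 + l)/2 = -2 + l/2)
(-32*(-3))*(-85 + U(5, -12)) = (-32*(-3))*(-85 + (-2 + (½)*(-12))) = 96*(-85 + (-2 - 6)) = 96*(-85 - 8) = 96*(-93) = -8928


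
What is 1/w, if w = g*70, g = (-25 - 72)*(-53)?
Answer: 1/359870 ≈ 2.7788e-6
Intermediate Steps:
g = 5141 (g = -97*(-53) = 5141)
w = 359870 (w = 5141*70 = 359870)
1/w = 1/359870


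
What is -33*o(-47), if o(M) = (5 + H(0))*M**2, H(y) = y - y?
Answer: -364485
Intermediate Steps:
H(y) = 0
o(M) = 5*M**2 (o(M) = (5 + 0)*M**2 = 5*M**2)
-33*o(-47) = -165*(-47)**2 = -165*2209 = -33*11045 = -364485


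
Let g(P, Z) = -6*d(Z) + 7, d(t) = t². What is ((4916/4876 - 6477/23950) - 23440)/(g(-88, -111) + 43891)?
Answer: 684310432913/876668961400 ≈ 0.78058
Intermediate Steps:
g(P, Z) = 7 - 6*Z² (g(P, Z) = -6*Z² + 7 = 7 - 6*Z²)
((4916/4876 - 6477/23950) - 23440)/(g(-88, -111) + 43891) = ((4916/4876 - 6477/23950) - 23440)/((7 - 6*(-111)²) + 43891) = ((4916*(1/4876) - 6477*1/23950) - 23440)/((7 - 6*12321) + 43891) = ((1229/1219 - 6477/23950) - 23440)/((7 - 73926) + 43891) = (21539087/29195050 - 23440)/(-73919 + 43891) = -684310432913/29195050/(-30028) = -684310432913/29195050*(-1/30028) = 684310432913/876668961400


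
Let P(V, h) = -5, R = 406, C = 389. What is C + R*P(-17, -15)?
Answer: -1641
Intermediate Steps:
C + R*P(-17, -15) = 389 + 406*(-5) = 389 - 2030 = -1641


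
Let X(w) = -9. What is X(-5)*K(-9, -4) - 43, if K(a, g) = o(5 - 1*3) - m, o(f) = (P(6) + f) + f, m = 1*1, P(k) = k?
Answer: -124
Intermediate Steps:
m = 1
o(f) = 6 + 2*f (o(f) = (6 + f) + f = 6 + 2*f)
K(a, g) = 9 (K(a, g) = (6 + 2*(5 - 1*3)) - 1*1 = (6 + 2*(5 - 3)) - 1 = (6 + 2*2) - 1 = (6 + 4) - 1 = 10 - 1 = 9)
X(-5)*K(-9, -4) - 43 = -9*9 - 43 = -81 - 43 = -124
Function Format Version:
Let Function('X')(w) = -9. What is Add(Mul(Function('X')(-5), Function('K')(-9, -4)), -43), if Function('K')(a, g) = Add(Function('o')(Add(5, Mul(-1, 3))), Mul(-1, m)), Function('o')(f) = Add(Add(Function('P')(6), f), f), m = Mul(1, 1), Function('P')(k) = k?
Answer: -124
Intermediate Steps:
m = 1
Function('o')(f) = Add(6, Mul(2, f)) (Function('o')(f) = Add(Add(6, f), f) = Add(6, Mul(2, f)))
Function('K')(a, g) = 9 (Function('K')(a, g) = Add(Add(6, Mul(2, Add(5, Mul(-1, 3)))), Mul(-1, 1)) = Add(Add(6, Mul(2, Add(5, -3))), -1) = Add(Add(6, Mul(2, 2)), -1) = Add(Add(6, 4), -1) = Add(10, -1) = 9)
Add(Mul(Function('X')(-5), Function('K')(-9, -4)), -43) = Add(Mul(-9, 9), -43) = Add(-81, -43) = -124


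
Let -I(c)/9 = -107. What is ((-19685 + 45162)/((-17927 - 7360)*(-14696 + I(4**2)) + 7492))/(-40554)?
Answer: -25477/14083344240102 ≈ -1.8090e-9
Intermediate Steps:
I(c) = 963 (I(c) = -9*(-107) = 963)
((-19685 + 45162)/((-17927 - 7360)*(-14696 + I(4**2)) + 7492))/(-40554) = ((-19685 + 45162)/((-17927 - 7360)*(-14696 + 963) + 7492))/(-40554) = (25477/(-25287*(-13733) + 7492))*(-1/40554) = (25477/(347266371 + 7492))*(-1/40554) = (25477/347273863)*(-1/40554) = -25477/14083344240102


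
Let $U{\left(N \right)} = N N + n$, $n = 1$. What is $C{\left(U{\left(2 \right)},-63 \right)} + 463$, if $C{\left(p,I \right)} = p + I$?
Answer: $405$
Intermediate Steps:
$U{\left(N \right)} = 1 + N^{2}$ ($U{\left(N \right)} = N N + 1 = N^{2} + 1 = 1 + N^{2}$)
$C{\left(p,I \right)} = I + p$
$C{\left(U{\left(2 \right)},-63 \right)} + 463 = \left(-63 + \left(1 + 2^{2}\right)\right) + 463 = \left(-63 + \left(1 + 4\right)\right) + 463 = \left(-63 + 5\right) + 463 = -58 + 463 = 405$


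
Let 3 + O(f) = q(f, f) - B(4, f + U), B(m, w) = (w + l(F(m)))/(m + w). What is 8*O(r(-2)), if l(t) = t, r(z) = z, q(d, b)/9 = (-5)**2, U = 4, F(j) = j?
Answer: 1768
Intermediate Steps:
q(d, b) = 225 (q(d, b) = 9*(-5)**2 = 9*25 = 225)
B(m, w) = 1 (B(m, w) = (w + m)/(m + w) = (m + w)/(m + w) = 1)
O(f) = 221 (O(f) = -3 + (225 - 1*1) = -3 + (225 - 1) = -3 + 224 = 221)
8*O(r(-2)) = 8*221 = 1768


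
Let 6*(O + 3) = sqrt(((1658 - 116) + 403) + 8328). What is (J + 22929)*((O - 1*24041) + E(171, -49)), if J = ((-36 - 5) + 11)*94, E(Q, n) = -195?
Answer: -487422051 + 6703*sqrt(10273)/2 ≈ -4.8708e+8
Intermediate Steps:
O = -3 + sqrt(10273)/6 (O = -3 + sqrt(((1658 - 116) + 403) + 8328)/6 = -3 + sqrt((1542 + 403) + 8328)/6 = -3 + sqrt(1945 + 8328)/6 = -3 + sqrt(10273)/6 ≈ 13.893)
J = -2820 (J = (-41 + 11)*94 = -30*94 = -2820)
(J + 22929)*((O - 1*24041) + E(171, -49)) = (-2820 + 22929)*(((-3 + sqrt(10273)/6) - 1*24041) - 195) = 20109*(((-3 + sqrt(10273)/6) - 24041) - 195) = 20109*((-24044 + sqrt(10273)/6) - 195) = 20109*(-24239 + sqrt(10273)/6) = -487422051 + 6703*sqrt(10273)/2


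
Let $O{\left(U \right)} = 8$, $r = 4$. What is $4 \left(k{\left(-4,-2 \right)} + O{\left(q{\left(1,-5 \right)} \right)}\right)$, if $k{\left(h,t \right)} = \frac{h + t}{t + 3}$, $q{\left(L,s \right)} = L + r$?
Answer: $8$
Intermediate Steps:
$q{\left(L,s \right)} = 4 + L$ ($q{\left(L,s \right)} = L + 4 = 4 + L$)
$k{\left(h,t \right)} = \frac{h + t}{3 + t}$
$4 \left(k{\left(-4,-2 \right)} + O{\left(q{\left(1,-5 \right)} \right)}\right) = 4 \left(\frac{-4 - 2}{3 - 2} + 8\right) = 4 \left(1^{-1} \left(-6\right) + 8\right) = 4 \left(1 \left(-6\right) + 8\right) = 4 \left(-6 + 8\right) = 4 \cdot 2 = 8$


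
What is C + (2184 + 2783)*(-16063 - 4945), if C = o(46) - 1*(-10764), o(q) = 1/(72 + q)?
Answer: -12311644695/118 ≈ -1.0434e+8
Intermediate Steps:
C = 1270153/118 (C = 1/(72 + 46) - 1*(-10764) = 1/118 + 10764 = 1270153/118 ≈ 10764.)
C + (2184 + 2783)*(-16063 - 4945) = 1270153/118 + (2184 + 2783)*(-16063 - 4945) = 1270153/118 + 4967*(-21008) = 1270153/118 - 104346736 = -12311644695/118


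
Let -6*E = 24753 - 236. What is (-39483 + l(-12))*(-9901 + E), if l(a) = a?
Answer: 1104846295/2 ≈ 5.5242e+8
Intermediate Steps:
E = -24517/6 (E = -(24753 - 236)/6 = -⅙*24517 = -24517/6 ≈ -4086.2)
(-39483 + l(-12))*(-9901 + E) = (-39483 - 12)*(-9901 - 24517/6) = -39495*(-83923/6) = 1104846295/2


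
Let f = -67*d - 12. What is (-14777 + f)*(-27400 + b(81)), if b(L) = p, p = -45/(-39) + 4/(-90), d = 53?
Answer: 58791991468/117 ≈ 5.0250e+8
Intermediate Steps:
p = 649/585 (p = -45*(-1/39) + 4*(-1/90) = 15/13 - 2/45 = 649/585 ≈ 1.1094)
b(L) = 649/585
f = -3563 (f = -67*53 - 12 = -3551 - 12 = -3563)
(-14777 + f)*(-27400 + b(81)) = (-14777 - 3563)*(-27400 + 649/585) = -18340*(-16028351/585) = 58791991468/117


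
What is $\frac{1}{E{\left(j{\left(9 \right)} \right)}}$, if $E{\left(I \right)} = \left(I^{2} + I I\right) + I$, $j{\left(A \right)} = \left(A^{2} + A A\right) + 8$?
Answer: $\frac{1}{57970} \approx 1.725 \cdot 10^{-5}$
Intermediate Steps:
$j{\left(A \right)} = 8 + 2 A^{2}$ ($j{\left(A \right)} = \left(A^{2} + A^{2}\right) + 8 = 2 A^{2} + 8 = 8 + 2 A^{2}$)
$E{\left(I \right)} = I + 2 I^{2}$ ($E{\left(I \right)} = \left(I^{2} + I^{2}\right) + I = 2 I^{2} + I = I + 2 I^{2}$)
$\frac{1}{E{\left(j{\left(9 \right)} \right)}} = \frac{1}{\left(8 + 2 \cdot 9^{2}\right) \left(1 + 2 \left(8 + 2 \cdot 9^{2}\right)\right)} = \frac{1}{\left(8 + 2 \cdot 81\right) \left(1 + 2 \left(8 + 2 \cdot 81\right)\right)} = \frac{1}{\left(8 + 162\right) \left(1 + 2 \left(8 + 162\right)\right)} = \frac{1}{170 \left(1 + 2 \cdot 170\right)} = \frac{1}{170 \left(1 + 340\right)} = \frac{1}{170 \cdot 341} = \frac{1}{57970}$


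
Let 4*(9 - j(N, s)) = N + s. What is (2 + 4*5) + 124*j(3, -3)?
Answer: 1138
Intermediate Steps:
j(N, s) = 9 - N/4 - s/4 (j(N, s) = 9 - (N + s)/4 = 9 + (-N/4 - s/4) = 9 - N/4 - s/4)
(2 + 4*5) + 124*j(3, -3) = (2 + 4*5) + 124*(9 - ¼*3 - ¼*(-3)) = (2 + 20) + 124*(9 - ¾ + ¾) = 22 + 124*9 = 22 + 1116 = 1138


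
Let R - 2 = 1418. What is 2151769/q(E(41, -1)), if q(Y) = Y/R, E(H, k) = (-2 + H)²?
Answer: 3055511980/1521 ≈ 2.0089e+6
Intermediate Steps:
R = 1420 (R = 2 + 1418 = 1420)
q(Y) = Y/1420
2151769/q(E(41, -1)) = 2151769/(((-2 + 41)²/1420)) = 2151769/(((1/1420)*39²)) = 2151769/(((1/1420)*1521)) = 2151769/(1521/1420) = 2151769*(1420/1521) = 3055511980/1521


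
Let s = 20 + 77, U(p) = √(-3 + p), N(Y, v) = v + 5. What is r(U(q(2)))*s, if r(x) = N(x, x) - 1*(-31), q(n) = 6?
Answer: 3492 + 97*√3 ≈ 3660.0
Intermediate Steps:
N(Y, v) = 5 + v
r(x) = 36 + x (r(x) = (5 + x) - 1*(-31) = (5 + x) + 31 = 36 + x)
s = 97
r(U(q(2)))*s = (36 + √(-3 + 6))*97 = (36 + √3)*97 = 3492 + 97*√3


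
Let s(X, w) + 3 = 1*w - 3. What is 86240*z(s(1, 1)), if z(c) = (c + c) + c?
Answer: -1293600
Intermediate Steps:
s(X, w) = -6 + w (s(X, w) = -3 + (1*w - 3) = -3 + (w - 3) = -3 + (-3 + w) = -6 + w)
z(c) = 3*c (z(c) = 2*c + c = 3*c)
86240*z(s(1, 1)) = 86240*(3*(-6 + 1)) = 86240*(3*(-5)) = 86240*(-15) = -1293600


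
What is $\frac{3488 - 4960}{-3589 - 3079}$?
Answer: $\frac{368}{1667} \approx 0.22076$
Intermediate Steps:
$\frac{3488 - 4960}{-3589 - 3079} = - \frac{1472}{-6668} = \left(-1472\right) \left(- \frac{1}{6668}\right) = \frac{368}{1667}$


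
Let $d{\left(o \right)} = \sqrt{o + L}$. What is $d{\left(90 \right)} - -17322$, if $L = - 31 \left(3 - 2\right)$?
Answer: $17322 + \sqrt{59} \approx 17330.0$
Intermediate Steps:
$L = -31$ ($L = \left(-31\right) 1 = -31$)
$d{\left(o \right)} = \sqrt{-31 + o}$ ($d{\left(o \right)} = \sqrt{o - 31} = \sqrt{-31 + o}$)
$d{\left(90 \right)} - -17322 = \sqrt{-31 + 90} - -17322 = \sqrt{59} + 17322 = 17322 + \sqrt{59}$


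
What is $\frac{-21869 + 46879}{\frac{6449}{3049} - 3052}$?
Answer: $- \frac{76255490}{9299099} \approx -8.2003$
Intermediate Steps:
$\frac{-21869 + 46879}{\frac{6449}{3049} - 3052} = \frac{25010}{6449 \cdot \frac{1}{3049} - 3052} = \frac{25010}{\frac{6449}{3049} - 3052} = \frac{25010}{- \frac{9299099}{3049}} = 25010 \left(- \frac{3049}{9299099}\right) = - \frac{76255490}{9299099}$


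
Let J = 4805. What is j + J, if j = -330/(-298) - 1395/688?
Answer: 492475825/102512 ≈ 4804.1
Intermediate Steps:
j = -94335/102512 (j = -330*(-1/298) - 1395*1/688 = 165/149 - 1395/688 = -94335/102512 ≈ -0.92023)
j + J = -94335/102512 + 4805 = 492475825/102512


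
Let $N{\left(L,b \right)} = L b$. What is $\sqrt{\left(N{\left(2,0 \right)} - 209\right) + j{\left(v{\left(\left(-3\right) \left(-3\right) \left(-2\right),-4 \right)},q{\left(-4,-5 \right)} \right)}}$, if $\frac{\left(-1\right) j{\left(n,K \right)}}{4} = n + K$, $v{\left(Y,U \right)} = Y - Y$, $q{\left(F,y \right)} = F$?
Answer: $i \sqrt{193} \approx 13.892 i$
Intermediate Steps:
$v{\left(Y,U \right)} = 0$
$j{\left(n,K \right)} = - 4 K - 4 n$ ($j{\left(n,K \right)} = - 4 \left(n + K\right) = - 4 \left(K + n\right) = - 4 K - 4 n$)
$\sqrt{\left(N{\left(2,0 \right)} - 209\right) + j{\left(v{\left(\left(-3\right) \left(-3\right) \left(-2\right),-4 \right)},q{\left(-4,-5 \right)} \right)}} = \sqrt{\left(2 \cdot 0 - 209\right) - -16} = \sqrt{\left(0 - 209\right) + \left(16 + 0\right)} = \sqrt{-209 + 16} = \sqrt{-193} = i \sqrt{193}$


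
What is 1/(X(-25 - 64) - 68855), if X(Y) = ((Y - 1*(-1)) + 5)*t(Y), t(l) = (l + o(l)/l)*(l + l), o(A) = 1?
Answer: -1/1383907 ≈ -7.2259e-7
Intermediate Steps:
t(l) = 2*l*(l + 1/l) (t(l) = (l + 1/l)*(l + l) = (l + 1/l)*(2*l) = 2*l*(l + 1/l))
X(Y) = (2 + 2*Y²)*(6 + Y) (X(Y) = ((Y - 1*(-1)) + 5)*(2 + 2*Y²) = ((Y + 1) + 5)*(2 + 2*Y²) = ((1 + Y) + 5)*(2 + 2*Y²) = (6 + Y)*(2 + 2*Y²) = (2 + 2*Y²)*(6 + Y))
1/(X(-25 - 64) - 68855) = 1/(2*(1 + (-25 - 64)²)*(6 + (-25 - 64)) - 68855) = 1/(2*(1 + (-89)²)*(6 - 89) - 68855) = 1/(2*(1 + 7921)*(-83) - 68855) = 1/(2*7922*(-83) - 68855) = 1/(-1315052 - 68855) = 1/(-1383907) = -1/1383907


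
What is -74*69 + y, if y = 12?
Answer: -5094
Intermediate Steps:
-74*69 + y = -74*69 + 12 = -5106 + 12 = -5094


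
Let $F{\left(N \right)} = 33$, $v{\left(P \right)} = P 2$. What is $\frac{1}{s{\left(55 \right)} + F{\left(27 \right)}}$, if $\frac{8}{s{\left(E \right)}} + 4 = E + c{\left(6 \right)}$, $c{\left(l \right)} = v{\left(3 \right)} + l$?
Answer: $\frac{63}{2087} \approx 0.030187$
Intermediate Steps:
$v{\left(P \right)} = 2 P$
$c{\left(l \right)} = 6 + l$ ($c{\left(l \right)} = 2 \cdot 3 + l = 6 + l$)
$s{\left(E \right)} = \frac{8}{8 + E}$ ($s{\left(E \right)} = \frac{8}{-4 + \left(E + \left(6 + 6\right)\right)} = \frac{8}{-4 + \left(E + 12\right)} = \frac{8}{-4 + \left(12 + E\right)} = \frac{8}{8 + E}$)
$\frac{1}{s{\left(55 \right)} + F{\left(27 \right)}} = \frac{1}{\frac{8}{8 + 55} + 33} = \frac{1}{\frac{8}{63} + 33} = \frac{1}{\frac{2087}{63}} = \frac{63}{2087}$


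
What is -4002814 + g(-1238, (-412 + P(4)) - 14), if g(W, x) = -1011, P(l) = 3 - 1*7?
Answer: -4003825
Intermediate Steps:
P(l) = -4 (P(l) = 3 - 7 = -4)
-4002814 + g(-1238, (-412 + P(4)) - 14) = -4002814 - 1011 = -4003825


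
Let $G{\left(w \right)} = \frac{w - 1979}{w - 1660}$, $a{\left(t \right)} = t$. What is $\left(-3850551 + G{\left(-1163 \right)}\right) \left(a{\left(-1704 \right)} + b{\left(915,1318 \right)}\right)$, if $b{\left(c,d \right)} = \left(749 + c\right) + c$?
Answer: $- \frac{9511339539625}{2823} \approx -3.3692 \cdot 10^{9}$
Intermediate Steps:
$G{\left(w \right)} = \frac{-1979 + w}{-1660 + w}$
$b{\left(c,d \right)} = 749 + 2 c$
$\left(-3850551 + G{\left(-1163 \right)}\right) \left(a{\left(-1704 \right)} + b{\left(915,1318 \right)}\right) = \left(-3850551 + \frac{-1979 - 1163}{-1660 - 1163}\right) \left(-1704 + \left(749 + 2 \cdot 915\right)\right) = \left(-3850551 + \frac{1}{-2823} \left(-3142\right)\right) \left(-1704 + \left(749 + 1830\right)\right) = \left(-3850551 - - \frac{3142}{2823}\right) \left(-1704 + 2579\right) = \left(-3850551 + \frac{3142}{2823}\right) 875 = \left(- \frac{10870102331}{2823}\right) 875 = - \frac{9511339539625}{2823}$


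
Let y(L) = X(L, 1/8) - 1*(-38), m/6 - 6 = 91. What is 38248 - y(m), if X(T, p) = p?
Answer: 305679/8 ≈ 38210.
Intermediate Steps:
m = 582 (m = 36 + 6*91 = 36 + 546 = 582)
y(L) = 305/8 (y(L) = 1/8 - 1*(-38) = 1/8 + 38 = 305/8)
38248 - y(m) = 38248 - 1*305/8 = 38248 - 305/8 = 305679/8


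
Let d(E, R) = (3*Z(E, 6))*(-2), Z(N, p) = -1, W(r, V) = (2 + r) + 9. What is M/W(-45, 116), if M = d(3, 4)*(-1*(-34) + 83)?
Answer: -351/17 ≈ -20.647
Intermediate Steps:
W(r, V) = 11 + r
d(E, R) = 6 (d(E, R) = (3*(-1))*(-2) = -3*(-2) = 6)
M = 702 (M = 6*(-1*(-34) + 83) = 6*(34 + 83) = 6*117 = 702)
M/W(-45, 116) = 702/(11 - 45) = 702/(-34) = 702*(-1/34) = -351/17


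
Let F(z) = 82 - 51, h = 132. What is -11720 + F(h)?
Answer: -11689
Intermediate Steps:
F(z) = 31
-11720 + F(h) = -11720 + 31 = -11689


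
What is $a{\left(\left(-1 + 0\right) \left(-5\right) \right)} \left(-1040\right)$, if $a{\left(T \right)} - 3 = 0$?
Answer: $-3120$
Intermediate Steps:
$a{\left(T \right)} = 3$ ($a{\left(T \right)} = 3 + 0 = 3$)
$a{\left(\left(-1 + 0\right) \left(-5\right) \right)} \left(-1040\right) = 3 \left(-1040\right) = -3120$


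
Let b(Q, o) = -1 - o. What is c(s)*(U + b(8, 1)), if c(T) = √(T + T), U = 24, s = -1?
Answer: 22*I*√2 ≈ 31.113*I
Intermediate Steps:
c(T) = √2*√T (c(T) = √(2*T) = √2*√T)
c(s)*(U + b(8, 1)) = (√2*√(-1))*(24 + (-1 - 1*1)) = (√2*I)*(24 + (-1 - 1)) = (I*√2)*(24 - 2) = (I*√2)*22 = 22*I*√2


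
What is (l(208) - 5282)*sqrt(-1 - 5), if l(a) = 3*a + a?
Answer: -4450*I*sqrt(6) ≈ -10900.0*I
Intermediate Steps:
l(a) = 4*a
(l(208) - 5282)*sqrt(-1 - 5) = (4*208 - 5282)*sqrt(-1 - 5) = (832 - 5282)*sqrt(-6) = -4450*I*sqrt(6)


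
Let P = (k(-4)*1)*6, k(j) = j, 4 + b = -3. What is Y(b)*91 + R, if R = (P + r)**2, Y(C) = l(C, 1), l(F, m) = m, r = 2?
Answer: 575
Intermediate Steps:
b = -7 (b = -4 - 3 = -7)
Y(C) = 1
P = -24 (P = -4*1*6 = -4*6 = -24)
R = 484 (R = (-24 + 2)**2 = (-22)**2 = 484)
Y(b)*91 + R = 1*91 + 484 = 91 + 484 = 575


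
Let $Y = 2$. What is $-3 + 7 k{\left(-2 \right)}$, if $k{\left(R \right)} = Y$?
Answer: $11$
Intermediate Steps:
$k{\left(R \right)} = 2$
$-3 + 7 k{\left(-2 \right)} = -3 + 7 \cdot 2 = -3 + 14 = 11$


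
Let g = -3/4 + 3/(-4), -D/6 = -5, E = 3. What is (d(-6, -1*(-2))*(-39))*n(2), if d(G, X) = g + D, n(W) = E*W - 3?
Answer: -6669/2 ≈ -3334.5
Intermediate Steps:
n(W) = -3 + 3*W (n(W) = 3*W - 3 = -3 + 3*W)
D = 30 (D = -6*(-5) = 30)
g = -3/2 (g = -3*1/4 + 3*(-1/4) = -3/4 - 3/4 = -3/2 ≈ -1.5000)
d(G, X) = 57/2 (d(G, X) = -3/2 + 30 = 57/2)
(d(-6, -1*(-2))*(-39))*n(2) = ((57/2)*(-39))*(-3 + 3*2) = -2223*(-3 + 6)/2 = -2223/2*3 = -6669/2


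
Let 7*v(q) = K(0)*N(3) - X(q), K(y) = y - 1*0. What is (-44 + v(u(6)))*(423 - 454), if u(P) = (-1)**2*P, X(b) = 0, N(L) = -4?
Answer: 1364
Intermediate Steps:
K(y) = y (K(y) = y + 0 = y)
u(P) = P (u(P) = 1*P = P)
v(q) = 0 (v(q) = (0*(-4) - 1*0)/7 = (0 + 0)/7 = (1/7)*0 = 0)
(-44 + v(u(6)))*(423 - 454) = (-44 + 0)*(423 - 454) = -44*(-31) = 1364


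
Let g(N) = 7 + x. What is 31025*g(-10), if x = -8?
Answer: -31025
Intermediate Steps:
g(N) = -1 (g(N) = 7 - 8 = -1)
31025*g(-10) = 31025*(-1) = -31025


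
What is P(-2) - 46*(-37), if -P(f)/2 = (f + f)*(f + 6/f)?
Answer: 1662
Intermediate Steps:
P(f) = -4*f*(f + 6/f) (P(f) = -2*(f + f)*(f + 6/f) = -2*2*f*(f + 6/f) = -4*f*(f + 6/f))
P(-2) - 46*(-37) = (-24 - 4*(-2)**2) - 46*(-37) = (-24 - 4*4) + 1702 = (-24 - 16) + 1702 = -40 + 1702 = 1662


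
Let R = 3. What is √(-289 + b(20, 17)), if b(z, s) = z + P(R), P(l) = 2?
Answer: I*√267 ≈ 16.34*I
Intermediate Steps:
b(z, s) = 2 + z (b(z, s) = z + 2 = 2 + z)
√(-289 + b(20, 17)) = √(-289 + (2 + 20)) = √(-289 + 22) = √(-267) = I*√267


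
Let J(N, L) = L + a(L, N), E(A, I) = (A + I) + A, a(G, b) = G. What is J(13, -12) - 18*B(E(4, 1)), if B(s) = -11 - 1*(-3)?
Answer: 120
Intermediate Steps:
E(A, I) = I + 2*A
B(s) = -8 (B(s) = -11 + 3 = -8)
J(N, L) = 2*L (J(N, L) = L + L = 2*L)
J(13, -12) - 18*B(E(4, 1)) = 2*(-12) - 18*(-8) = -24 + 144 = 120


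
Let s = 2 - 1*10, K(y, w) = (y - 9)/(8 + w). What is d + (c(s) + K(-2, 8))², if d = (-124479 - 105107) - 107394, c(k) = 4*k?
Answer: -85993351/256 ≈ -3.3591e+5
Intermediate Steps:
K(y, w) = (-9 + y)/(8 + w)
s = -8 (s = 2 - 10 = -8)
d = -336980 (d = -229586 - 107394 = -336980)
d + (c(s) + K(-2, 8))² = -336980 + (4*(-8) + (-9 - 2)/(8 + 8))² = -336980 + (-32 - 11/16)² = -336980 + (-523/16)² = -336980 + 273529/256 = -85993351/256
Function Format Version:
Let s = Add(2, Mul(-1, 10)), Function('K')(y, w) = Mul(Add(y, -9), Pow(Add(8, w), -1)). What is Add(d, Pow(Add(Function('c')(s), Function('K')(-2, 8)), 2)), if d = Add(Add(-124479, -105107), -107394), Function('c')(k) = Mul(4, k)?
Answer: Rational(-85993351, 256) ≈ -3.3591e+5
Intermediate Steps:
Function('K')(y, w) = Mul(Pow(Add(8, w), -1), Add(-9, y)) (Function('K')(y, w) = Mul(Add(-9, y), Pow(Add(8, w), -1)) = Mul(Pow(Add(8, w), -1), Add(-9, y)))
s = -8 (s = Add(2, -10) = -8)
d = -336980 (d = Add(-229586, -107394) = -336980)
Add(d, Pow(Add(Function('c')(s), Function('K')(-2, 8)), 2)) = Add(-336980, Pow(Add(Mul(4, -8), Mul(Pow(Add(8, 8), -1), Add(-9, -2))), 2)) = Add(-336980, Pow(Add(-32, Mul(Pow(16, -1), -11)), 2)) = Add(-336980, Pow(Add(-32, Mul(Rational(1, 16), -11)), 2)) = Add(-336980, Pow(Add(-32, Rational(-11, 16)), 2)) = Add(-336980, Pow(Rational(-523, 16), 2)) = Add(-336980, Rational(273529, 256)) = Rational(-85993351, 256)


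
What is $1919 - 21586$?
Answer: $-19667$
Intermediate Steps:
$1919 - 21586 = -19667$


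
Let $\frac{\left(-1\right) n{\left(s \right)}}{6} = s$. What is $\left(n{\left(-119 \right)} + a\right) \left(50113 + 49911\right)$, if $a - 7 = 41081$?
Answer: $4181203248$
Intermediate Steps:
$a = 41088$ ($a = 7 + 41081 = 41088$)
$n{\left(s \right)} = - 6 s$
$\left(n{\left(-119 \right)} + a\right) \left(50113 + 49911\right) = \left(\left(-6\right) \left(-119\right) + 41088\right) \left(50113 + 49911\right) = \left(714 + 41088\right) 100024 = 41802 \cdot 100024 = 4181203248$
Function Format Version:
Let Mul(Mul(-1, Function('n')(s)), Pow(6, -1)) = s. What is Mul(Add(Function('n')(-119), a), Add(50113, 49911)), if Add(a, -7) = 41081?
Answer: 4181203248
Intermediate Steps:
a = 41088 (a = Add(7, 41081) = 41088)
Function('n')(s) = Mul(-6, s)
Mul(Add(Function('n')(-119), a), Add(50113, 49911)) = Mul(Add(Mul(-6, -119), 41088), Add(50113, 49911)) = Mul(Add(714, 41088), 100024) = Mul(41802, 100024) = 4181203248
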